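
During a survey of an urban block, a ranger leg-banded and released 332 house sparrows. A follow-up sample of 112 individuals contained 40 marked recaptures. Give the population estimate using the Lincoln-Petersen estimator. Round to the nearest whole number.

N ≈ 930

If marked individuals mix randomly, R/C ≈ M/N, giving N ≈ M·C/R.
N = (332 × 112) / 40 = 37184 / 40 ≈ 929.6 → 930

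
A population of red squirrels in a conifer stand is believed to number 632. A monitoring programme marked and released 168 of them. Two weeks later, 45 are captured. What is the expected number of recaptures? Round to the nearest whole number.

expected recaptures ≈ 12

The marked fraction of the population is 168/632, so in a sample of 45 expect C·(M/N) marked.
E[R] = 168 × 45 / 632 = 7560 / 632 ≈ 12.0 → 12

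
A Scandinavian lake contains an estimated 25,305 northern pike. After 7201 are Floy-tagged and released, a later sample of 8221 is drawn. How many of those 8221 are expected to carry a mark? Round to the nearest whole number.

Expected recaptures E[R] = M·C / N.
E[R] = 7201 × 8221 / 25305 = 59199421 / 25305 ≈ 2339.4 → 2339

expected recaptures ≈ 2339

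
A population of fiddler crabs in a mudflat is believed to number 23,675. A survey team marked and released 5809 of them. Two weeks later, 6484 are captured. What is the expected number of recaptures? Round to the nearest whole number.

expected recaptures ≈ 1591

The marked fraction of the population is 5809/23675, so in a sample of 6484 expect C·(M/N) marked.
E[R] = 5809 × 6484 / 23675 = 37665556 / 23675 ≈ 1590.9 → 1591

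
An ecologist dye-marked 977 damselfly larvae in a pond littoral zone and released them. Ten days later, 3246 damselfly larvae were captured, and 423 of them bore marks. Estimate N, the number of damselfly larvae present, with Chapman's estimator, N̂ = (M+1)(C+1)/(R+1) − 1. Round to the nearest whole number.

N̂ = (977+1)(3246+1)/(423+1) − 1 = 978·3247/424 − 1
= 3175566/424 − 1 ≈ 7489.5 − 1 ≈ 7488.5 → 7489

N ≈ 7489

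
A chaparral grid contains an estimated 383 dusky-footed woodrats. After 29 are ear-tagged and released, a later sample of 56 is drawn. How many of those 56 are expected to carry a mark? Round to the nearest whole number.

expected recaptures ≈ 4

The marked fraction of the population is 29/383, so in a sample of 56 expect C·(M/N) marked.
E[R] = 29 × 56 / 383 = 1624 / 383 ≈ 4.2 → 4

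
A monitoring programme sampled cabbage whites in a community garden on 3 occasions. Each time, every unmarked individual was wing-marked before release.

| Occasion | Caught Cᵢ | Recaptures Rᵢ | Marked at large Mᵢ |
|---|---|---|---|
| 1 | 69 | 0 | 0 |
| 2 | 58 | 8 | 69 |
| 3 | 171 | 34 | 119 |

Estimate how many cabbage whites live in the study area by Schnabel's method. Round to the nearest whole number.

N ≈ 580

Σ MᵢCᵢ = 0·69 + 69·58 + 119·171 = 0 + 4002 + 20349 = 24351
Σ Rᵢ = 0 + 8 + 34 = 42
N̂ = 24351 / 42 ≈ 579.8 → 580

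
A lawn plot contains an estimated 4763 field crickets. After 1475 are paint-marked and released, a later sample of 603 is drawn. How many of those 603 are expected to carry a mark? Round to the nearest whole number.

The marked fraction of the population is 1475/4763, so in a sample of 603 expect C·(M/N) marked.
E[R] = 1475 × 603 / 4763 = 889425 / 4763 ≈ 186.7 → 187

expected recaptures ≈ 187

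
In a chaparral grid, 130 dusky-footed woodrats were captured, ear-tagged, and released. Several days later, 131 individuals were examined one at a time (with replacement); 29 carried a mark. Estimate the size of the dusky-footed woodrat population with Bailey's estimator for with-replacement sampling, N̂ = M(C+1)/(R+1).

N = 572

N̂ = 130·(131+1)/(29+1) = 130·132/30 = 17160/30 = 572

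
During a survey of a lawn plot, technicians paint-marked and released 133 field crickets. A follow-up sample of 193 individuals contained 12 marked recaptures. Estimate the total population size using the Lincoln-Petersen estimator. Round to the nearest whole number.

N ≈ 2139

Lincoln-Petersen assumes M/N = R/C, so N = M·C / R.
N = (133 × 193) / 12 = 25669 / 12 ≈ 2139.1 → 2139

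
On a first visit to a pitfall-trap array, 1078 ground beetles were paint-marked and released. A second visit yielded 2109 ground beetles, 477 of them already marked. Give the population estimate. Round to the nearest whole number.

Lincoln-Petersen assumes M/N = R/C, so N = M·C / R.
N = (1078 × 2109) / 477 = 2273502 / 477 ≈ 4766.3 → 4766

N ≈ 4766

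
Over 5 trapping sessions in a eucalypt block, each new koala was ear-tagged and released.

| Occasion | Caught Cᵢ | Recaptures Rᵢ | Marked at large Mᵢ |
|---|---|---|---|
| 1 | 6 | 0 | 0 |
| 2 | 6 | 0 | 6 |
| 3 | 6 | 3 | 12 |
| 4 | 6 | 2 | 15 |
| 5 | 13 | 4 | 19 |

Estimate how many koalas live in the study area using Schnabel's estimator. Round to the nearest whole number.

Σ MᵢCᵢ = 0·6 + 6·6 + 12·6 + 15·6 + 19·13 = 0 + 36 + 72 + 90 + 247 = 445
Σ Rᵢ = 0 + 0 + 3 + 2 + 4 = 9
N̂ = 445 / 9 ≈ 49.4 → 49

N ≈ 49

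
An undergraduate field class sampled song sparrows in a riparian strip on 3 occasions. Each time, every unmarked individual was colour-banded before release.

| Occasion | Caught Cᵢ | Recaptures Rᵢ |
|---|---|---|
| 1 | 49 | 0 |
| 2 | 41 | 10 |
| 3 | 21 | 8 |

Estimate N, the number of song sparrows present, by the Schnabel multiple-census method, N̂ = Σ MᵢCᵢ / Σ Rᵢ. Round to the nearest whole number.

N ≈ 205

Marked at large before each occasion: Mᵢ = Σⱼ<ᵢ (Cⱼ − Rⱼ) → M1=0, M2=49, M3=80
Σ MᵢCᵢ = 0·49 + 49·41 + 80·21 = 0 + 2009 + 1680 = 3689
Σ Rᵢ = 0 + 10 + 8 = 18
N̂ = 3689 / 18 ≈ 204.9 → 205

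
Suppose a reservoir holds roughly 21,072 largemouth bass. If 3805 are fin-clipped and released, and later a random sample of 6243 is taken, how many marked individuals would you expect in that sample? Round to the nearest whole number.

expected recaptures ≈ 1127

The marked fraction of the population is 3805/21072, so in a sample of 6243 expect C·(M/N) marked.
E[R] = 3805 × 6243 / 21072 = 23754615 / 21072 ≈ 1127.3 → 1127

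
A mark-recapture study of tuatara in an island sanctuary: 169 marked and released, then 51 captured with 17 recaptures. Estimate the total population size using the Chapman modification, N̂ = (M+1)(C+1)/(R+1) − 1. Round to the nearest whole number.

N̂ = (169+1)(51+1)/(17+1) − 1 = 170·52/18 − 1
= 8840/18 − 1 ≈ 491.1 − 1 ≈ 490.1 → 490

N ≈ 490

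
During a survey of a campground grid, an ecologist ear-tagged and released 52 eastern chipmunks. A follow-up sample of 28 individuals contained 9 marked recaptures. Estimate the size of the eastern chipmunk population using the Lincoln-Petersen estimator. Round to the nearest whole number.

N = (52 × 28) / 9 = 1456 / 9 ≈ 161.8 → 162

N ≈ 162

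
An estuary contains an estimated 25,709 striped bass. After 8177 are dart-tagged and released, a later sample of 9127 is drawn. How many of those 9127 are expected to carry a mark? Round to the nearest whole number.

expected recaptures ≈ 2903

Expected recaptures E[R] = M·C / N.
E[R] = 8177 × 9127 / 25709 = 74631479 / 25709 ≈ 2902.9 → 2903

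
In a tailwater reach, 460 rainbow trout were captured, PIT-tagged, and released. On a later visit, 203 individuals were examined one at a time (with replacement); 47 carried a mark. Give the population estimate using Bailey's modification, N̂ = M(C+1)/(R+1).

N̂ = 460·(203+1)/(47+1) = 460·204/48 = 93840/48 = 1955

N = 1955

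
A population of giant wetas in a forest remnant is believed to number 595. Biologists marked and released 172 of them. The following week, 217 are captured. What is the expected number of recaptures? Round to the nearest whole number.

Expected recaptures E[R] = M·C / N.
E[R] = 172 × 217 / 595 = 37324 / 595 ≈ 62.7 → 63

expected recaptures ≈ 63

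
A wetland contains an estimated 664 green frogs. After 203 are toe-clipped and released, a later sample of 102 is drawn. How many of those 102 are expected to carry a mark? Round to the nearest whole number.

expected recaptures ≈ 31

Expected recaptures E[R] = M·C / N.
E[R] = 203 × 102 / 664 = 20706 / 664 ≈ 31.2 → 31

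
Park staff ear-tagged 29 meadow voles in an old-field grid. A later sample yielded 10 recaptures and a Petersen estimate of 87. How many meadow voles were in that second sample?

From N = M·C/R: C = N·R / M = 87·10 / 29 = 870 / 29 = 30.

C = 30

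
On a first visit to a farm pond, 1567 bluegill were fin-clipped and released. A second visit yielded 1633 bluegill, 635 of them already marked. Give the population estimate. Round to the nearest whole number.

N ≈ 4030

If marked individuals mix randomly, R/C ≈ M/N, giving N ≈ M·C/R.
N = (1567 × 1633) / 635 = 2558911 / 635 ≈ 4029.8 → 4030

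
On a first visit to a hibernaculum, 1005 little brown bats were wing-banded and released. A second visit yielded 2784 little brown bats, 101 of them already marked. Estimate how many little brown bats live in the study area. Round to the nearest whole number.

N ≈ 27,702

N = (1005 × 2784) / 101 = 2797920 / 101 ≈ 27702.2 → 27702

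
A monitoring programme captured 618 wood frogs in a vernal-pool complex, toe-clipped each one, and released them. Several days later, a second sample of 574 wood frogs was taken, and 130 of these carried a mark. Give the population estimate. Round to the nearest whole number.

N ≈ 2729

N = (618 × 574) / 130 = 354732 / 130 ≈ 2728.7 → 2729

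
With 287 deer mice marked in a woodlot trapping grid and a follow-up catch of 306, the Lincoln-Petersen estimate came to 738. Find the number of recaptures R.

From N = M·C/R: R = M·C / N = 287·306 / 738 = 87822 / 738 = 119.

R = 119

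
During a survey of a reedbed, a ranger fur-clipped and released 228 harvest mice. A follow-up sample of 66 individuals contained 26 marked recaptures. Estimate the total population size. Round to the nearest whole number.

N ≈ 579

If marked individuals mix randomly, R/C ≈ M/N, giving N ≈ M·C/R.
N = (228 × 66) / 26 = 15048 / 26 ≈ 578.8 → 579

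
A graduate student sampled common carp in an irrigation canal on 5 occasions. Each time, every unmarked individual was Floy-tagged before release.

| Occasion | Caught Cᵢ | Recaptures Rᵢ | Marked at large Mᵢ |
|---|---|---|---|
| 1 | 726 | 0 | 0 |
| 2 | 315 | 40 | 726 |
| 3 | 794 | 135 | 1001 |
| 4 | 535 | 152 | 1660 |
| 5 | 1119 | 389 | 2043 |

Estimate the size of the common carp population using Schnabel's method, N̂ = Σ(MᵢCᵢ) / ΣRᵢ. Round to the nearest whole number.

N ≈ 5863

Σ MᵢCᵢ = 0·726 + 726·315 + 1001·794 + 1660·535 + 2043·1119 = 0 + 228690 + 794794 + 888100 + 2286117 = 4197701
Σ Rᵢ = 0 + 40 + 135 + 152 + 389 = 716
N̂ = 4197701 / 716 ≈ 5862.7 → 5863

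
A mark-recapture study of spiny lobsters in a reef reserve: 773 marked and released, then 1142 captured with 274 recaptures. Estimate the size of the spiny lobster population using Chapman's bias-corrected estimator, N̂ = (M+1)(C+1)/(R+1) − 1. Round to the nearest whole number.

N ≈ 3216

N̂ = (773+1)(1142+1)/(274+1) − 1 = 774·1143/275 − 1
= 884682/275 − 1 ≈ 3217.0 − 1 ≈ 3216.0 → 3216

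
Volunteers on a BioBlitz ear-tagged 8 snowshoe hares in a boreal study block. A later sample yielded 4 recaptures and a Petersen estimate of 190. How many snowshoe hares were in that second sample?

From N = M·C/R: C = N·R / M = 190·4 / 8 = 760 / 8 = 95.

C = 95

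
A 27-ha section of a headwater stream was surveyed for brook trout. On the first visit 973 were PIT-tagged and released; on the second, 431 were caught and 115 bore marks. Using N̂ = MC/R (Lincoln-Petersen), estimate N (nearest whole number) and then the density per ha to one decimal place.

density ≈ 135.1 brook trout per ha

N̂ = 973·431/115 = 419363/115 ≈ 3646.6 → 3647
Density = N̂ / area = 3647 / 27 ≈ 135.07 → 135.1 per ha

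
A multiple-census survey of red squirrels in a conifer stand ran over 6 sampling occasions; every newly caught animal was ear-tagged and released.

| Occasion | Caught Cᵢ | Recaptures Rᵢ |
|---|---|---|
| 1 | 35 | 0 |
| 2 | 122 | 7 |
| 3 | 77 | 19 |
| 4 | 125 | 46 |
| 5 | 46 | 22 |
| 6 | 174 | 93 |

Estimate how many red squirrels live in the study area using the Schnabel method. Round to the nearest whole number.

N ≈ 584

Marked at large before each occasion: Mᵢ = Σⱼ<ᵢ (Cⱼ − Rⱼ) → M1=0, M2=35, M3=150, M4=208, M5=287, M6=311
Σ MᵢCᵢ = 0·35 + 35·122 + 150·77 + 208·125 + 287·46 + 311·174 = 0 + 4270 + 11550 + 26000 + 13202 + 54114 = 109136
Σ Rᵢ = 0 + 7 + 19 + 46 + 22 + 93 = 187
N̂ = 109136 / 187 ≈ 583.6 → 584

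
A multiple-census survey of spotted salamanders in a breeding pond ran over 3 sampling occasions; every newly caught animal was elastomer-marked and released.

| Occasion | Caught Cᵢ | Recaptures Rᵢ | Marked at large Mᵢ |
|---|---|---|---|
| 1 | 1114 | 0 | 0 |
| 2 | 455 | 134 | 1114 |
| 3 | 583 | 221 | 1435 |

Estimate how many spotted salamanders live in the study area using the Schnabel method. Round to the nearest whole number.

Σ MᵢCᵢ = 0·1114 + 1114·455 + 1435·583 = 0 + 506870 + 836605 = 1343475
Σ Rᵢ = 0 + 134 + 221 = 355
N̂ = 1343475 / 355 ≈ 3784.4 → 3784

N ≈ 3784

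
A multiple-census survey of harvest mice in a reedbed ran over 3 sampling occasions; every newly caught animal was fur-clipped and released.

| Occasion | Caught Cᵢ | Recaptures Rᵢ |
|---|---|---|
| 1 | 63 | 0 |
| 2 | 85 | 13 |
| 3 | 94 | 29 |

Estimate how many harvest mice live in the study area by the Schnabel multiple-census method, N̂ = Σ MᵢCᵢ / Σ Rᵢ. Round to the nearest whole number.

N ≈ 430

Marked at large before each occasion: Mᵢ = Σⱼ<ᵢ (Cⱼ − Rⱼ) → M1=0, M2=63, M3=135
Σ MᵢCᵢ = 0·63 + 63·85 + 135·94 = 0 + 5355 + 12690 = 18045
Σ Rᵢ = 0 + 13 + 29 = 42
N̂ = 18045 / 42 ≈ 429.6 → 430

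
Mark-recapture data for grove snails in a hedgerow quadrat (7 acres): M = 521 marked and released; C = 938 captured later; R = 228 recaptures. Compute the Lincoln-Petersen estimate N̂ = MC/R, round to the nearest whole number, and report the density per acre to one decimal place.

N̂ = 521·938/228 = 488698/228 ≈ 2143.4 → 2143
Density = N̂ / area = 2143 / 7 ≈ 306.14 → 306.1 per acre

density ≈ 306.1 grove snails per acre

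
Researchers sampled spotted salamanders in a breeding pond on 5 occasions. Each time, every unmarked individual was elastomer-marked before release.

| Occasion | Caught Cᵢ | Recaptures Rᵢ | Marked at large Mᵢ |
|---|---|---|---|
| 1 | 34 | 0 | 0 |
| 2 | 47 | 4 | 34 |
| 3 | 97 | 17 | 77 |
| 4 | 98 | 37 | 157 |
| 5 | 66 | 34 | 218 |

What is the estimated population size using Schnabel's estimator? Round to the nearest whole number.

N ≈ 422

Σ MᵢCᵢ = 0·34 + 34·47 + 77·97 + 157·98 + 218·66 = 0 + 1598 + 7469 + 15386 + 14388 = 38841
Σ Rᵢ = 0 + 4 + 17 + 37 + 34 = 92
N̂ = 38841 / 92 ≈ 422.2 → 422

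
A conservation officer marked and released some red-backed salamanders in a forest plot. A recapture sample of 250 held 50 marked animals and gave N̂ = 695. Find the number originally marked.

From N = M·C/R: M = N·R / C = 695·50 / 250 = 34750 / 250 = 139.

M = 139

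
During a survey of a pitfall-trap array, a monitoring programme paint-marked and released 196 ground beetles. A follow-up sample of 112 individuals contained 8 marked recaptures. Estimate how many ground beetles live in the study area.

N = 2744

N = (196 × 112) / 8 = 21952 / 8 = 2744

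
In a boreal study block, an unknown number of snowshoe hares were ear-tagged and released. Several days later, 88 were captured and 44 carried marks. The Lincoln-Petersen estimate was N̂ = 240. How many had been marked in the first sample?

From N = M·C/R: M = N·R / C = 240·44 / 88 = 10560 / 88 = 120.

M = 120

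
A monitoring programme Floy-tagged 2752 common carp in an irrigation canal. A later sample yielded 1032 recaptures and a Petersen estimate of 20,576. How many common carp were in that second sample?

C = 7716

From N = M·C/R: C = N·R / M = 20576·1032 / 2752 = 21234432 / 2752 = 7716.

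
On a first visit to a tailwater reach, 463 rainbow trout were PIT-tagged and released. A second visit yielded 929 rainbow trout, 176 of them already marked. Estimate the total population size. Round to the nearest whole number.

Lincoln-Petersen assumes M/N = R/C, so N = M·C / R.
N = (463 × 929) / 176 = 430127 / 176 ≈ 2443.9 → 2444

N ≈ 2444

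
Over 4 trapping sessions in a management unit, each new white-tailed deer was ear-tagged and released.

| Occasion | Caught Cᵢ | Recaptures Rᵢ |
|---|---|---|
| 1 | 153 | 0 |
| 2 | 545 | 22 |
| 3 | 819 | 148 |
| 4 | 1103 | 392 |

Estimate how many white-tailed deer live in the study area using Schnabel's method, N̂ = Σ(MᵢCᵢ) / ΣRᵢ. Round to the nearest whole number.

N ≈ 3777

Marked at large before each occasion: Mᵢ = Σⱼ<ᵢ (Cⱼ − Rⱼ) → M1=0, M2=153, M3=676, M4=1347
Σ MᵢCᵢ = 0·153 + 153·545 + 676·819 + 1347·1103 = 0 + 83385 + 553644 + 1485741 = 2122770
Σ Rᵢ = 0 + 22 + 148 + 392 = 562
N̂ = 2122770 / 562 ≈ 3777.2 → 3777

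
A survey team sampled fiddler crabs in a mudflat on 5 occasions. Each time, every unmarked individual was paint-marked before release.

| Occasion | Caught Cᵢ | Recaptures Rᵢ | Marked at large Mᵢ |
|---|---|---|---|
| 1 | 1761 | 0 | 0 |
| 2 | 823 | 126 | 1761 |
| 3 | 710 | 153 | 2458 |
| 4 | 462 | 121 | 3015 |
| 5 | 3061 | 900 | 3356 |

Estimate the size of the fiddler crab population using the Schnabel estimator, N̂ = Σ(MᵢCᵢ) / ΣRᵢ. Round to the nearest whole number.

N ≈ 11,431

Σ MᵢCᵢ = 0·1761 + 1761·823 + 2458·710 + 3015·462 + 3356·3061 = 0 + 1449303 + 1745180 + 1392930 + 10272716 = 14860129
Σ Rᵢ = 0 + 126 + 153 + 121 + 900 = 1300
N̂ = 14860129 / 1300 ≈ 11430.9 → 11431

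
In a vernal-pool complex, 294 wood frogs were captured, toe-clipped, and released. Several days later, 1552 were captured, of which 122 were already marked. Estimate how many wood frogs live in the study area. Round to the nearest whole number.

N = (294 × 1552) / 122 = 456288 / 122 ≈ 3740.1 → 3740

N ≈ 3740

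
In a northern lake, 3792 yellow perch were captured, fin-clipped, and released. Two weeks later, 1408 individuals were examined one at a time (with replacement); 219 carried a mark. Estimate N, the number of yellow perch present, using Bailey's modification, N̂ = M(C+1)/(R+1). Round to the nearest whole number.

N ≈ 24,286

N̂ = 3792·(1408+1)/(219+1) = 3792·1409/220 = 5342928/220 ≈ 24286.0 → 24286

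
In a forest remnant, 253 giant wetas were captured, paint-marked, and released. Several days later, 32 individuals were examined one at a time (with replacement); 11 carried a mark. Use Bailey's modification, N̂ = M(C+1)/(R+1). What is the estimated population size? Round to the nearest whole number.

N ≈ 696

N̂ = 253·(32+1)/(11+1) = 253·33/12 = 8349/12 ≈ 695.8 → 696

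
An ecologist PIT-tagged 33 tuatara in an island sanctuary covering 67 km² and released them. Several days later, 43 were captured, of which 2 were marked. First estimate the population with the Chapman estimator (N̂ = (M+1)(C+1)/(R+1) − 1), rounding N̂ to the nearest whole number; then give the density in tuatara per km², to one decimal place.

N̂ = 34·44/3 − 1 = 1496/3 − 1 ≈ 497.7 → 498
Density = N̂ / area = 498 / 67 ≈ 7.43 → 7.4 per km²

density ≈ 7.4 tuatara per km²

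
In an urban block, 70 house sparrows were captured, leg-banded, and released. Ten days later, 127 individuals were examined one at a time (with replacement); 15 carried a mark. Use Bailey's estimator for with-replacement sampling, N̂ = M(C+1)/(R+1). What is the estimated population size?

N = 560

N̂ = 70·(127+1)/(15+1) = 70·128/16 = 8960/16 = 560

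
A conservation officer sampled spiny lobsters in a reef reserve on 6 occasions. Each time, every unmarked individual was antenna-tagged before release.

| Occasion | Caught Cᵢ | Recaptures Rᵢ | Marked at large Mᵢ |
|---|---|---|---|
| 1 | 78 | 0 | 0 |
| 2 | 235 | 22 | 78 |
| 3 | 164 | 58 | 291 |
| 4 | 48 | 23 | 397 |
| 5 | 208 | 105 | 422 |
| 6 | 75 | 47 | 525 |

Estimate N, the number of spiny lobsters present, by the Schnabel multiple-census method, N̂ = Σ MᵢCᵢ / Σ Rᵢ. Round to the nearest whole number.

N ≈ 832

Σ MᵢCᵢ = 0·78 + 78·235 + 291·164 + 397·48 + 422·208 + 525·75 = 0 + 18330 + 47724 + 19056 + 87776 + 39375 = 212261
Σ Rᵢ = 0 + 22 + 58 + 23 + 105 + 47 = 255
N̂ = 212261 / 255 ≈ 832.4 → 832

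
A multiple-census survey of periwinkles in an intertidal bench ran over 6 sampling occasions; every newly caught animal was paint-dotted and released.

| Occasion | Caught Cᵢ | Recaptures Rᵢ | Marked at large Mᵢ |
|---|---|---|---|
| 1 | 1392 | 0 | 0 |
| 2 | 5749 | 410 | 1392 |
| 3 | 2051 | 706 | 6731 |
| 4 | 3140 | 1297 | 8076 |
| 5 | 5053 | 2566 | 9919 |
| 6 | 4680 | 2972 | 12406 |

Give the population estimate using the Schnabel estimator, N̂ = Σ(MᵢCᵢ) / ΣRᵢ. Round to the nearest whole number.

N ≈ 19,538

Σ MᵢCᵢ = 0·1392 + 1392·5749 + 6731·2051 + 8076·3140 + 9919·5053 + 12406·4680 = 0 + 8002608 + 13805281 + 25358640 + 50120707 + 58060080 = 155347316
Σ Rᵢ = 0 + 410 + 706 + 1297 + 2566 + 2972 = 7951
N̂ = 155347316 / 7951 ≈ 19538.1 → 19538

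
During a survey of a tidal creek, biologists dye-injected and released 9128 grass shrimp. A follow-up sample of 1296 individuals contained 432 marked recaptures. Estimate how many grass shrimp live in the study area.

N = 27,384

N = (9128 × 1296) / 432 = 11829888 / 432 = 27384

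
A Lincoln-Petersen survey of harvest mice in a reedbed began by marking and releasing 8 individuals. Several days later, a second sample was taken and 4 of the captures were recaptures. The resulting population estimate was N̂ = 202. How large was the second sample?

C = 101

From N = M·C/R: C = N·R / M = 202·4 / 8 = 808 / 8 = 101.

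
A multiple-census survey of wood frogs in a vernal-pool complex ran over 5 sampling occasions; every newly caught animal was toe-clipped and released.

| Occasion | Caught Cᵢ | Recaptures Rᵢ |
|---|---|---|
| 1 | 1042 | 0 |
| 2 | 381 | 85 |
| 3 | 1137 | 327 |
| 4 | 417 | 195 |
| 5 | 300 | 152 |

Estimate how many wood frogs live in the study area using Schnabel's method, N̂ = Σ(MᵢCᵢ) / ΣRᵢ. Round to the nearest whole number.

N ≈ 4644

Marked at large before each occasion: Mᵢ = Σⱼ<ᵢ (Cⱼ − Rⱼ) → M1=0, M2=1042, M3=1338, M4=2148, M5=2370
Σ MᵢCᵢ = 0·1042 + 1042·381 + 1338·1137 + 2148·417 + 2370·300 = 0 + 397002 + 1521306 + 895716 + 711000 = 3525024
Σ Rᵢ = 0 + 85 + 327 + 195 + 152 = 759
N̂ = 3525024 / 759 ≈ 4644.3 → 4644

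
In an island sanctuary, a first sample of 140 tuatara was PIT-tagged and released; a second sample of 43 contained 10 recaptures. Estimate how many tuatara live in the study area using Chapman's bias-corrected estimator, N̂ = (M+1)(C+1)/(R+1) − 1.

N = 563

N̂ = (140+1)(43+1)/(10+1) − 1 = 141·44/11 − 1
= 6204/11 − 1 = 564 − 1 = 563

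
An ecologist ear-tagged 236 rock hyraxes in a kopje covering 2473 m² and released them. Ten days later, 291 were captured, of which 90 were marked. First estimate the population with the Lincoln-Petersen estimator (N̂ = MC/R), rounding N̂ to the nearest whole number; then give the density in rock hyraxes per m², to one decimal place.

density ≈ 0.3 rock hyraxes per m²

N̂ = 236·291/90 = 68676/90 ≈ 763.1 → 763
Density = N̂ / area = 763 / 2473 ≈ 0.31 → 0.3 per m²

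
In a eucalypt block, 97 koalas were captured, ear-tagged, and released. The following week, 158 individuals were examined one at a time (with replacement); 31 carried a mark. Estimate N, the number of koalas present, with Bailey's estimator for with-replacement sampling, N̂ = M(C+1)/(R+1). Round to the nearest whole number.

N ≈ 482

N̂ = 97·(158+1)/(31+1) = 97·159/32 = 15423/32 ≈ 482.0 → 482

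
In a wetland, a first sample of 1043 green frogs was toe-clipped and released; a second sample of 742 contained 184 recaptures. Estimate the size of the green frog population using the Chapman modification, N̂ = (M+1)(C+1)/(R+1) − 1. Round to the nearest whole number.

N ≈ 4192

N̂ = (1043+1)(742+1)/(184+1) − 1 = 1044·743/185 − 1
= 775692/185 − 1 ≈ 4192.9 − 1 ≈ 4191.9 → 4192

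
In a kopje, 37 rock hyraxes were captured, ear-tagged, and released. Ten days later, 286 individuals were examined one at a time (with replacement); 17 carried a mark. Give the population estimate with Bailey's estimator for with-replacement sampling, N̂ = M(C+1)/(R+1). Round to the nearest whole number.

N̂ = 37·(286+1)/(17+1) = 37·287/18 = 10619/18 ≈ 589.9 → 590

N ≈ 590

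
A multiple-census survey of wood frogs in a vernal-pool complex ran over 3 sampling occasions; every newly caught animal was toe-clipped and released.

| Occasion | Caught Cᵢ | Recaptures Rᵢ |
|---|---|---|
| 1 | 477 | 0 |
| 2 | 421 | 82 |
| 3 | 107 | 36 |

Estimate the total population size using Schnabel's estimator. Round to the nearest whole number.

N ≈ 2442

Marked at large before each occasion: Mᵢ = Σⱼ<ᵢ (Cⱼ − Rⱼ) → M1=0, M2=477, M3=816
Σ MᵢCᵢ = 0·477 + 477·421 + 816·107 = 0 + 200817 + 87312 = 288129
Σ Rᵢ = 0 + 82 + 36 = 118
N̂ = 288129 / 118 ≈ 2441.8 → 2442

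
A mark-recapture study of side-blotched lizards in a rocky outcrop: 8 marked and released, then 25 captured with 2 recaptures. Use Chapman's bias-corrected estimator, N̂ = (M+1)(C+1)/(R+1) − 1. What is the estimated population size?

N = 77

N̂ = (8+1)(25+1)/(2+1) − 1 = 9·26/3 − 1
= 234/3 − 1 = 78 − 1 = 77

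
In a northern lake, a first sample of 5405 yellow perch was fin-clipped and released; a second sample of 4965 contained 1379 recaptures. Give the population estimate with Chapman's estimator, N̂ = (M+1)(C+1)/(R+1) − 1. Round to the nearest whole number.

N̂ = (5405+1)(4965+1)/(1379+1) − 1 = 5406·4966/1380 − 1
= 26846196/1380 − 1 ≈ 19453.8 − 1 ≈ 19452.8 → 19453

N ≈ 19,453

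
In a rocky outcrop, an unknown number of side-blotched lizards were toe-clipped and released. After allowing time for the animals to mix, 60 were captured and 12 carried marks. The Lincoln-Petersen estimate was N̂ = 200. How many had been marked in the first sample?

M = 40

From N = M·C/R: M = N·R / C = 200·12 / 60 = 2400 / 60 = 40.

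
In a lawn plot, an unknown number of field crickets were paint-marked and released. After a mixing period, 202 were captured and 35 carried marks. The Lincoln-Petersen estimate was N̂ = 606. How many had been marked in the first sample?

From N = M·C/R: M = N·R / C = 606·35 / 202 = 21210 / 202 = 105.

M = 105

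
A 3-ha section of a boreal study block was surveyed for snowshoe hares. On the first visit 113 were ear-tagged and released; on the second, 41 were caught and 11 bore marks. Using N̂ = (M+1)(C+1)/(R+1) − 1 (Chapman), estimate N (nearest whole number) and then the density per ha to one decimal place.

N̂ = 114·42/12 − 1 = 4788/12 − 1 = 398
Density = N̂ / area = 398 / 3 ≈ 132.67 → 132.7 per ha

density ≈ 132.7 snowshoe hares per ha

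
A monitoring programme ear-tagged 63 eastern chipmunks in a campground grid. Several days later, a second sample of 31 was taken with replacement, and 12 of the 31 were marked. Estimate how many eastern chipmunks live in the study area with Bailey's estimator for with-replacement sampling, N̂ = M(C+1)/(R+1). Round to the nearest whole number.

N ≈ 155

N̂ = 63·(31+1)/(12+1) = 63·32/13 = 2016/13 ≈ 155.1 → 155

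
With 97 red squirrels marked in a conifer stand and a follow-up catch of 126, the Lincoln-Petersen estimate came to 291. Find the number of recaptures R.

From N = M·C/R: R = M·C / N = 97·126 / 291 = 12222 / 291 = 42.

R = 42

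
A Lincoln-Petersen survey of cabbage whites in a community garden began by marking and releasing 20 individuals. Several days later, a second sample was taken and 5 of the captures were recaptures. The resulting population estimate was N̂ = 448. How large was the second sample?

C = 112

From N = M·C/R: C = N·R / M = 448·5 / 20 = 2240 / 20 = 112.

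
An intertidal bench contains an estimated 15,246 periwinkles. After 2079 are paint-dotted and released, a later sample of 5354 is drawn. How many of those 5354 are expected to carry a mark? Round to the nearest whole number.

Expected recaptures E[R] = M·C / N.
E[R] = 2079 × 5354 / 15246 = 11130966 / 15246 ≈ 730.1 → 730

expected recaptures ≈ 730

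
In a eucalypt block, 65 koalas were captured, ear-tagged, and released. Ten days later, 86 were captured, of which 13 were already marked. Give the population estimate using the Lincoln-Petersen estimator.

If marked individuals mix randomly, R/C ≈ M/N, giving N ≈ M·C/R.
N = (65 × 86) / 13 = 5590 / 13 = 430

N = 430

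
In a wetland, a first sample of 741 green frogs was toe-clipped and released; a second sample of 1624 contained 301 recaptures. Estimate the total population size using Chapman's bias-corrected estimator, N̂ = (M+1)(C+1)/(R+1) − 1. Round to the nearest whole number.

N ≈ 3992

N̂ = (741+1)(1624+1)/(301+1) − 1 = 742·1625/302 − 1
= 1205750/302 − 1 ≈ 3992.5 − 1 ≈ 3991.5 → 3992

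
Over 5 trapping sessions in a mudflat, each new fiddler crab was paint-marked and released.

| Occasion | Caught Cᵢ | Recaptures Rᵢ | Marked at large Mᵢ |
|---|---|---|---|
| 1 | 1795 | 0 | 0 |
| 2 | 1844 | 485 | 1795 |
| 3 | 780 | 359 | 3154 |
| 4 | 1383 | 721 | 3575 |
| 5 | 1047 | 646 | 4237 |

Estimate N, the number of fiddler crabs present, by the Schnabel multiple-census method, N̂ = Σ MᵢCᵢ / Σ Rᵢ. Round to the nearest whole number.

N ≈ 6852

Σ MᵢCᵢ = 0·1795 + 1795·1844 + 3154·780 + 3575·1383 + 4237·1047 = 0 + 3309980 + 2460120 + 4944225 + 4436139 = 15150464
Σ Rᵢ = 0 + 485 + 359 + 721 + 646 = 2211
N̂ = 15150464 / 2211 ≈ 6852.3 → 6852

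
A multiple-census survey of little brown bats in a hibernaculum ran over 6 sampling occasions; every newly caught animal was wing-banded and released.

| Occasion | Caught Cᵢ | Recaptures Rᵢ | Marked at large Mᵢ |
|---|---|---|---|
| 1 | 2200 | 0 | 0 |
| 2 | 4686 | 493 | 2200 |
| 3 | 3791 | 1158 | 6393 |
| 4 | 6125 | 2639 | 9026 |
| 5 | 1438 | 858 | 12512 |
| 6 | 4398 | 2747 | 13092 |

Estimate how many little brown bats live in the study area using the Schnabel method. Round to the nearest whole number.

N ≈ 20,950

Σ MᵢCᵢ = 0·2200 + 2200·4686 + 6393·3791 + 9026·6125 + 12512·1438 + 13092·4398 = 0 + 10309200 + 24235863 + 55284250 + 17992256 + 57578616 = 165400185
Σ Rᵢ = 0 + 493 + 1158 + 2639 + 858 + 2747 = 7895
N̂ = 165400185 / 7895 ≈ 20950.0 → 20950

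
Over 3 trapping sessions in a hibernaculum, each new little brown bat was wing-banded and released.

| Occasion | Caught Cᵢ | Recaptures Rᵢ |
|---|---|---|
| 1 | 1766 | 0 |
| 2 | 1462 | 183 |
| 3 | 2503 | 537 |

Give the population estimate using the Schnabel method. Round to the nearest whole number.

Marked at large before each occasion: Mᵢ = Σⱼ<ᵢ (Cⱼ − Rⱼ) → M1=0, M2=1766, M3=3045
Σ MᵢCᵢ = 0·1766 + 1766·1462 + 3045·2503 = 0 + 2581892 + 7621635 = 10203527
Σ Rᵢ = 0 + 183 + 537 = 720
N̂ = 10203527 / 720 ≈ 14171.6 → 14172

N ≈ 14,172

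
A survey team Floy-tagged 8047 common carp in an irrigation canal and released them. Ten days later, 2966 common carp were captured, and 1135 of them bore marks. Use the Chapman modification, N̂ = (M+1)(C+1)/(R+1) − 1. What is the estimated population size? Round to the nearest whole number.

N̂ = (8047+1)(2966+1)/(1135+1) − 1 = 8048·2967/1136 − 1
= 23878416/1136 − 1 ≈ 21019.7 − 1 ≈ 21018.7 → 21019

N ≈ 21,019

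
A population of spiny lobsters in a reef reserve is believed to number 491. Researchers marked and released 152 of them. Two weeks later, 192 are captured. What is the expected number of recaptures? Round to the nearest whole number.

The marked fraction of the population is 152/491, so in a sample of 192 expect C·(M/N) marked.
E[R] = 152 × 192 / 491 = 29184 / 491 ≈ 59.4 → 59

expected recaptures ≈ 59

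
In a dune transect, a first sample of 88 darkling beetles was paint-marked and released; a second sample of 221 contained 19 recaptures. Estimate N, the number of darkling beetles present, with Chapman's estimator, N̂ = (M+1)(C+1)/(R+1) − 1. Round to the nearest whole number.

N ≈ 987

N̂ = (88+1)(221+1)/(19+1) − 1 = 89·222/20 − 1
= 19758/20 − 1 ≈ 987.9 − 1 ≈ 986.9 → 987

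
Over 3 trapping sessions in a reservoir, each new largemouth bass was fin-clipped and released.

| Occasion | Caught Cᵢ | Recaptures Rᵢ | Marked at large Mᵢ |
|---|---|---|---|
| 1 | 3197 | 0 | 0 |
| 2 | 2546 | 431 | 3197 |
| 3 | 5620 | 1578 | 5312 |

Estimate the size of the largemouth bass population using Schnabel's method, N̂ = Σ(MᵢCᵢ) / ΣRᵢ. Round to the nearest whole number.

Σ MᵢCᵢ = 0·3197 + 3197·2546 + 5312·5620 = 0 + 8139562 + 29853440 = 37993002
Σ Rᵢ = 0 + 431 + 1578 = 2009
N̂ = 37993002 / 2009 ≈ 18911.4 → 18911

N ≈ 18,911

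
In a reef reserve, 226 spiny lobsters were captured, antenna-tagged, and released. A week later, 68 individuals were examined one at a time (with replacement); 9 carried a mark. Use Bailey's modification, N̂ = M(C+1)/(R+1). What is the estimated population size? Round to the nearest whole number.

N ≈ 1559

N̂ = 226·(68+1)/(9+1) = 226·69/10 = 15594/10 ≈ 1559.4 → 1559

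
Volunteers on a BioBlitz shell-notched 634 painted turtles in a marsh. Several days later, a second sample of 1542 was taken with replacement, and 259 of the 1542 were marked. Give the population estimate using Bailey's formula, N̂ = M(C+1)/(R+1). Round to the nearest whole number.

N̂ = 634·(1542+1)/(259+1) = 634·1543/260 = 978262/260 ≈ 3762.5 → 3763

N ≈ 3763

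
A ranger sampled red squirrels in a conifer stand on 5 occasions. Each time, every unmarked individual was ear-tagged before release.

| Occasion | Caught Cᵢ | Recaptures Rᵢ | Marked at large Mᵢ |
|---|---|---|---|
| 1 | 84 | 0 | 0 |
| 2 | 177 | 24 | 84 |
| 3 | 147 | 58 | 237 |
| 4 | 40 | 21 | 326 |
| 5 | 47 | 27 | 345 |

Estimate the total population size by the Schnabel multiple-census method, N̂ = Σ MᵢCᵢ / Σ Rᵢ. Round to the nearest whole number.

Σ MᵢCᵢ = 0·84 + 84·177 + 237·147 + 326·40 + 345·47 = 0 + 14868 + 34839 + 13040 + 16215 = 78962
Σ Rᵢ = 0 + 24 + 58 + 21 + 27 = 130
N̂ = 78962 / 130 ≈ 607.4 → 607

N ≈ 607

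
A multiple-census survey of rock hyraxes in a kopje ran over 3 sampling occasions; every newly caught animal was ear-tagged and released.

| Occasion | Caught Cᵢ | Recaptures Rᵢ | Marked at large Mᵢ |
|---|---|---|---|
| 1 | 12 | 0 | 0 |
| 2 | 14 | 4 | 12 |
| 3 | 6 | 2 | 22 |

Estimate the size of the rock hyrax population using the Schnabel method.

Σ MᵢCᵢ = 0·12 + 12·14 + 22·6 = 0 + 168 + 132 = 300
Σ Rᵢ = 0 + 4 + 2 = 6
N̂ = 300 / 6 = 50

N = 50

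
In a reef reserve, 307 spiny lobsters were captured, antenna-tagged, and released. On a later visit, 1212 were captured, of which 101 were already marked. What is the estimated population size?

If marked individuals mix randomly, R/C ≈ M/N, giving N ≈ M·C/R.
N = (307 × 1212) / 101 = 372084 / 101 = 3684

N = 3684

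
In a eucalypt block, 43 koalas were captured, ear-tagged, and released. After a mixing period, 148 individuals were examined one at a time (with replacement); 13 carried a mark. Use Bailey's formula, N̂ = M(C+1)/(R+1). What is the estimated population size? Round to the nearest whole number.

N ≈ 458

N̂ = 43·(148+1)/(13+1) = 43·149/14 = 6407/14 ≈ 457.6 → 458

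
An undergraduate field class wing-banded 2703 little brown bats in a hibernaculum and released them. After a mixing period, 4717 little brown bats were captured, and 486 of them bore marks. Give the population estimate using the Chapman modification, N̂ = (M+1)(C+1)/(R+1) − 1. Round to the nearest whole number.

N ≈ 26,195

N̂ = (2703+1)(4717+1)/(486+1) − 1 = 2704·4718/487 − 1
= 12757472/487 − 1 ≈ 26196.0 − 1 ≈ 26195.0 → 26195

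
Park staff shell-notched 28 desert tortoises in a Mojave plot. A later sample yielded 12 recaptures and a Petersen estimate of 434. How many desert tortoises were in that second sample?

C = 186

From N = M·C/R: C = N·R / M = 434·12 / 28 = 5208 / 28 = 186.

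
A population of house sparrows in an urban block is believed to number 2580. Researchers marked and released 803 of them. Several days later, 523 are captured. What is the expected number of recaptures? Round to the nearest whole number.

expected recaptures ≈ 163

Expected recaptures E[R] = M·C / N.
E[R] = 803 × 523 / 2580 = 419969 / 2580 ≈ 162.8 → 163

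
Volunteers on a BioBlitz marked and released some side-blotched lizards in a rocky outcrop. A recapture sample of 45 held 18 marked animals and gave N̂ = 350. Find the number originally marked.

From N = M·C/R: M = N·R / C = 350·18 / 45 = 6300 / 45 = 140.

M = 140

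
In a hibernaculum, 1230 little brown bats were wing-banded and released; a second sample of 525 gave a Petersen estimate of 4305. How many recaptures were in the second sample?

R = 150

From N = M·C/R: R = M·C / N = 1230·525 / 4305 = 645750 / 4305 = 150.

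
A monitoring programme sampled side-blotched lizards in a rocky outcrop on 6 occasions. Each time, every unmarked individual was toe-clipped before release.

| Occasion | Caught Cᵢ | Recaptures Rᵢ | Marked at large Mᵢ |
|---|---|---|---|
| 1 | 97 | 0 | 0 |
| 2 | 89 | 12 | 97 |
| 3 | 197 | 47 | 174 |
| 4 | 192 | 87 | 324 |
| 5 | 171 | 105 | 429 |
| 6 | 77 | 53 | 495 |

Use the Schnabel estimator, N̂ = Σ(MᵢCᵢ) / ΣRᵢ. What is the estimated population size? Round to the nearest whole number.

Σ MᵢCᵢ = 0·97 + 97·89 + 174·197 + 324·192 + 429·171 + 495·77 = 0 + 8633 + 34278 + 62208 + 73359 + 38115 = 216593
Σ Rᵢ = 0 + 12 + 47 + 87 + 105 + 53 = 304
N̂ = 216593 / 304 ≈ 712.48 → 712

N ≈ 712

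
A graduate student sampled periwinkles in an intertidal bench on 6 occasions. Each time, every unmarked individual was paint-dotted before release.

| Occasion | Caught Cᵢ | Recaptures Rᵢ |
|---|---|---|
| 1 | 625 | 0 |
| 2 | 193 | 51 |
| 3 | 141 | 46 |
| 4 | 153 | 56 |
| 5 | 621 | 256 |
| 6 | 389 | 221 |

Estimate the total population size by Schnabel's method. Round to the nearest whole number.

Marked at large before each occasion: Mᵢ = Σⱼ<ᵢ (Cⱼ − Rⱼ) → M1=0, M2=625, M3=767, M4=862, M5=959, M6=1324
Σ MᵢCᵢ = 0·625 + 625·193 + 767·141 + 862·153 + 959·621 + 1324·389 = 0 + 120625 + 108147 + 131886 + 595539 + 515036 = 1471233
Σ Rᵢ = 0 + 51 + 46 + 56 + 256 + 221 = 630
N̂ = 1471233 / 630 ≈ 2335.3 → 2335

N ≈ 2335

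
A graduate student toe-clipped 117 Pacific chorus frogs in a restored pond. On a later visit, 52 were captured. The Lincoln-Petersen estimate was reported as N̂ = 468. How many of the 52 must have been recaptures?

From N = M·C/R: R = M·C / N = 117·52 / 468 = 6084 / 468 = 13.

R = 13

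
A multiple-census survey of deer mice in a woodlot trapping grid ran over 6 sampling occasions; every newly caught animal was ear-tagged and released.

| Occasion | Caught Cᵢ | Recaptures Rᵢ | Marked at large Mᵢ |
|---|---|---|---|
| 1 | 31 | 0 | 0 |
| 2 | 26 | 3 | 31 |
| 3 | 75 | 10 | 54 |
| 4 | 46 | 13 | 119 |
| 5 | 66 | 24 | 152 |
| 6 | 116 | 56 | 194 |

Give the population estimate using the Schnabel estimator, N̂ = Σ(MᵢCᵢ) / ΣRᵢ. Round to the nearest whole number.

N ≈ 404

Σ MᵢCᵢ = 0·31 + 31·26 + 54·75 + 119·46 + 152·66 + 194·116 = 0 + 806 + 4050 + 5474 + 10032 + 22504 = 42866
Σ Rᵢ = 0 + 3 + 10 + 13 + 24 + 56 = 106
N̂ = 42866 / 106 ≈ 404.4 → 404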